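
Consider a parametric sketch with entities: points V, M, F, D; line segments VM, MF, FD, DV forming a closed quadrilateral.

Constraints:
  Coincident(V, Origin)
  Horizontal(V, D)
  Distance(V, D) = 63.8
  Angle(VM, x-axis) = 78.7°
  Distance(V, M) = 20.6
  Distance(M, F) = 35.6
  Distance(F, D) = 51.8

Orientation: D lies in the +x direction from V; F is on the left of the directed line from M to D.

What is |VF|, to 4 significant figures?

52.71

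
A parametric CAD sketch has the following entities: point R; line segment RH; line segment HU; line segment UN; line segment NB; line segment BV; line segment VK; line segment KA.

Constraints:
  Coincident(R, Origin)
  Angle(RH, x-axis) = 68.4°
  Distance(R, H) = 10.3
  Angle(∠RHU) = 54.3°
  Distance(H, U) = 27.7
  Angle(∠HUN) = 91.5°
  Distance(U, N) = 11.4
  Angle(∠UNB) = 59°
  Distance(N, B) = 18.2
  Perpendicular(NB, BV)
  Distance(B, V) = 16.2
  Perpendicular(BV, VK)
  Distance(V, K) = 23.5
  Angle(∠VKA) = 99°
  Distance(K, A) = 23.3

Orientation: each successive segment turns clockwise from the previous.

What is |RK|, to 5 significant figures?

35.598

R is at the origin; RH runs at 68.4° with length 10.3, so H = (3.7917, 9.5767). ∠RHU = 54.3° gives HU at -57.300° from the x-axis; with |HU| = 27.7, U = (18.756, -13.733). ∠HUN = 91.5° gives UN at -145.80° from the x-axis; with |UN| = 11.4, N = (9.3276, -20.141). ∠UNB = 59.0° gives NB at 93.200° from the x-axis; with |NB| = 18.2, B = (8.3117, -1.9693). NB ⟂ BV, so BV runs at 3.2000°; with |BV| = 16.2, V = (24.486, -1.0650). The perpendicularity gives VK at right angles to BV, so VK runs at -86.800°; with |VK| = 23.5, K = (25.798, -24.528). Then |RK| = |K − R| = 35.598.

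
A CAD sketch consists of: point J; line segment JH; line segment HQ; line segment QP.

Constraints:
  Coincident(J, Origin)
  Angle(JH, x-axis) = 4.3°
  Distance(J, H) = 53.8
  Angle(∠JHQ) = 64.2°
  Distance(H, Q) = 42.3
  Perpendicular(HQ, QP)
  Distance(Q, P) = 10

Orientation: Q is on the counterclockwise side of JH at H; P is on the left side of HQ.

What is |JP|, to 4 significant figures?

42.83

J is at the origin; JH runs at 4.3° with length 53.8, so H = 53.8·(cos 4.3°, sin 4.3°) = (53.65, 4.034). ∠JHQ = 64.2°, so HQ runs at 4.3° + (180° − 64.2°) = 120.1° from the x-axis; with |HQ| = 42.3, Q = H + 42.3·(cos 120.1°, sin 120.1°) = (32.43, 40.63). HQ ⟂ QP; with |QP| = 10.0 on the left of HQ, P = Q + 10.0·(-0.8652, -0.5015) = (23.78, 35.61). Then |JP| = |P − J| = 42.83.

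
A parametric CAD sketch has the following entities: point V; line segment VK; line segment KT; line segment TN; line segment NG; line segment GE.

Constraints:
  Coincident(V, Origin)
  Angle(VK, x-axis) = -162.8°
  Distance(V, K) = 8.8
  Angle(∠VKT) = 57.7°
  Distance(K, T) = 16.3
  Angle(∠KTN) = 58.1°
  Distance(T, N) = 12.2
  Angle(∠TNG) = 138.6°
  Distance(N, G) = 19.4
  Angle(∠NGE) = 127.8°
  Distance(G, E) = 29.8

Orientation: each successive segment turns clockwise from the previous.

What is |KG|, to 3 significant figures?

18.2

V is at the origin; VK runs at -162.8° with length 8.8, so K = (-8.41, -2.60). ∠VKT = 57.7° gives KT at 74.9° from the x-axis; with |KT| = 16.3, T = (-4.16, 13.1). ∠KTN = 58.1° gives TN at -47.0° from the x-axis; with |TN| = 12.2, N = (4.16, 4.21). ∠TNG = 138.6° gives NG at -88.4° from the x-axis; with |NG| = 19.4, G = (4.70, -15.2). Then |KG| = |G − K| = 18.2.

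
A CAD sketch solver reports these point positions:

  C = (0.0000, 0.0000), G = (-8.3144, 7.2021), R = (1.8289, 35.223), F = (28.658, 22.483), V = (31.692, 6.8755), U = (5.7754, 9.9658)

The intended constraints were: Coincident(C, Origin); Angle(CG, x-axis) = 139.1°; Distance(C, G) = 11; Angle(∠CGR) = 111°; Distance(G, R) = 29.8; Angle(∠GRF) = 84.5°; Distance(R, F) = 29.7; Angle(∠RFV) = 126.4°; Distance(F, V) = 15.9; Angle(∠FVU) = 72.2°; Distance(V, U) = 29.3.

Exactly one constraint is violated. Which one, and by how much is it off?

Distance(V, U) = 29.3 — off by 3.20.

C = (0.00, 0.00) ✓; CG at 139.1° ✓; |CG| = 11.00 ✓; ∠CGR = 111.0° ✓; |GR| = 29.80 ✓; ∠GRF = 84.50° ✓; |RF| = 29.70 ✓; ∠RFV = 126.4° ✓; |FV| = 15.90 ✓; ∠FVU = 72.20° ✓; |VU| = 26.10 ✗.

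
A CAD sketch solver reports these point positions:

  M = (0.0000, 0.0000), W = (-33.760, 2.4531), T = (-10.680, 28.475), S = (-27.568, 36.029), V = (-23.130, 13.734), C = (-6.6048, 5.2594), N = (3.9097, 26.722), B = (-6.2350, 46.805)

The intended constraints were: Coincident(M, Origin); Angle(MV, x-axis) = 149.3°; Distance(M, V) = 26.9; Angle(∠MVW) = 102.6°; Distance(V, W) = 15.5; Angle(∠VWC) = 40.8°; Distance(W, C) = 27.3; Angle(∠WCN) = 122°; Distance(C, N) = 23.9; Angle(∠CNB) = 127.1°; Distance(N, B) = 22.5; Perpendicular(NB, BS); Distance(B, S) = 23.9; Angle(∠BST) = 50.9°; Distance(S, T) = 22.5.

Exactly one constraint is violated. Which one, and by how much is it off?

Distance(S, T) = 22.5 — off by 4.00.

M = (0.00, 0.00) ✓; MV at 149.3° ✓; |MV| = 26.90 ✓; ∠MVW = 102.6° ✓; |VW| = 15.50 ✓; ∠VWC = 40.80° ✓; |WC| = 27.30 ✓; ∠WCN = 122.0° ✓; |CN| = 23.90 ✓; ∠CNB = 127.1° ✓; |NB| = 22.50 ✓; ∠(NB, BS) = 90.00° ✓; |BS| = 23.90 ✓; ∠BST = 50.90° ✓; |ST| = 18.50 ✗.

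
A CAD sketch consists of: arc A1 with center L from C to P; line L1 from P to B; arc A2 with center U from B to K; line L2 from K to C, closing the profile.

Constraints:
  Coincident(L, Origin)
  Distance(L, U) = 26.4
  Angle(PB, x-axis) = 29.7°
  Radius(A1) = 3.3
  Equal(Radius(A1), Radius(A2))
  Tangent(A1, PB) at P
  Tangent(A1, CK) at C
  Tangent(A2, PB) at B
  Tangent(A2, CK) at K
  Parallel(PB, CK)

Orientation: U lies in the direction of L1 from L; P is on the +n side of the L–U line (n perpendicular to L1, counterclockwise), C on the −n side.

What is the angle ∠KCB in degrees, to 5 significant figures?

14.036°

Tangency of A1 to both parallel lines with radius 3.3 puts P and C at L ± 3.3·n: P = (-1.6350, 2.8665), C = (1.6350, -2.8665). Equal radii place B and K the same way about U: B = U + 3.3·n = (21.297, 15.947), K = U − 3.3·n = (24.567, 10.214). Then cos ∠KCB = CK·CB / (|CK||CB|), giving 14.036°.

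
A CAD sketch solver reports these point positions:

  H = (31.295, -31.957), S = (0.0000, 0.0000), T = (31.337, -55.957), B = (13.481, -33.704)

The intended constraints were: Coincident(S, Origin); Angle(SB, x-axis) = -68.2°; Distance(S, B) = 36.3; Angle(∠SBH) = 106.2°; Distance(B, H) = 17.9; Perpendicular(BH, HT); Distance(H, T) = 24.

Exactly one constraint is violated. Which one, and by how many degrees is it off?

Perpendicular(BH, HT) — off by 5.50°.

S = (0.00, 0.00) ✓; SB at -68.20° ✓; |SB| = 36.30 ✓; ∠SBH = 106.2° ✓; |BH| = 17.90 ✓; ∠(BH, HT) = 95.50° ✗; |HT| = 24.00 ✓.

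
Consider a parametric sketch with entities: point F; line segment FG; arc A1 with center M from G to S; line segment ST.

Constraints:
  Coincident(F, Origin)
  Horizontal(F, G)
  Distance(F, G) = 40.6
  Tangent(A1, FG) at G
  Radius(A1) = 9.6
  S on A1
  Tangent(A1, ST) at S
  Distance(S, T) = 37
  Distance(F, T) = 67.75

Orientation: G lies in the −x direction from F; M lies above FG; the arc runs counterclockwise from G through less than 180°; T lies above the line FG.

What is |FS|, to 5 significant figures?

34.960

F is at the origin; FG is horizontal with |FG| = 40.6 and G on the −x side, so G = (-40.600, 0.0000). Tangency of A1 to FG means the radius MG is perpendicular to FG, so M = G + (0, 9.6) = (-40.600, 9.6000). Since MS ⟂ ST (tangency), |MT| = √(9.6² + 37.0²) = 38.225 regardless of where S sits on A1. So T lies on both circle(F, 67.75) and circle(M, 38.225); the above-FG intersection is T = (-48.874, 46.919). S is the foot of the tangent from T: S = (-32.050, 13.965).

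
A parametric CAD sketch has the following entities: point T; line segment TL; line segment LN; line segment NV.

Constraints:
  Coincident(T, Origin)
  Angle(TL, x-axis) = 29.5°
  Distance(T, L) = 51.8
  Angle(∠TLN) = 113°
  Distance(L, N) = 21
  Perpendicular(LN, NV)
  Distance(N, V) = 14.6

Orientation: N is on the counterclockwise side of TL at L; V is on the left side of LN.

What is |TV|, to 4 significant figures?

52.87

T is at the origin; TL runs at 29.5° with length 51.8, so L = 51.8·(cos 29.5°, sin 29.5°) = (45.08, 25.51). ∠TLN = 113.0°, so LN runs at 29.5° + (180° − 113.0°) = 96.50° from the x-axis; with |LN| = 21.0, N = L + 21.0·(cos 96.50°, sin 96.50°) = (42.71, 46.37). The perpendicularity gives NV at right angles to LN; with |NV| = 14.6 on the left of LN, V = N + 14.6·(-0.9936, -0.1132) = (28.20, 44.72). Then |TV| = |V − T| = 52.87.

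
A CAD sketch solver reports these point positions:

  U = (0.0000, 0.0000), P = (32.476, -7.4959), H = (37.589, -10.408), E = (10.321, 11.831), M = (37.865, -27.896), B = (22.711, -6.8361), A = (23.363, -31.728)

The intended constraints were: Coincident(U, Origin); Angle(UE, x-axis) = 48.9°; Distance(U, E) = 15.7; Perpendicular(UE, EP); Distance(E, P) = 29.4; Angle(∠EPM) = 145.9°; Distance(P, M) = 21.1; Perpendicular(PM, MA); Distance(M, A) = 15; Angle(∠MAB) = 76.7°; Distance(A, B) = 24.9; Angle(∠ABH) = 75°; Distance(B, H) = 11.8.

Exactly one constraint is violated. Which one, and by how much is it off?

Distance(B, H) = 11.8 — off by 3.50.

U = (0.00, 0.00) ✓; UE at 48.90° ✓; |UE| = 15.70 ✓; ∠(UE, EP) = 90.00° ✓; |EP| = 29.40 ✓; ∠EPM = 145.9° ✓; |PM| = 21.10 ✓; ∠(PM, MA) = 90.00° ✓; |MA| = 15.00 ✓; ∠MAB = 76.70° ✓; |AB| = 24.90 ✓; ∠ABH = 75.00° ✓; |BH| = 15.30 ✗.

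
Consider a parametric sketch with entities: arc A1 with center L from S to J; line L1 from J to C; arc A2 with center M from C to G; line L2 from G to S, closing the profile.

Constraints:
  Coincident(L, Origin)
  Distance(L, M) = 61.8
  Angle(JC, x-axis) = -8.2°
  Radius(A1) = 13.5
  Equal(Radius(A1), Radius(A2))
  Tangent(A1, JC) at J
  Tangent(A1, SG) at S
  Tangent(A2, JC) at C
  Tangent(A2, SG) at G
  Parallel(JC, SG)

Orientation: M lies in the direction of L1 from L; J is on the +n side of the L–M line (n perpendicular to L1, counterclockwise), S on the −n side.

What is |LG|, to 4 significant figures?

63.26

Tangency of A1 to both parallel lines with radius 13.5 puts J and S at L ± 13.5·n: J = (1.925, 13.36), S = (-1.925, -13.36). Equal radii place C and G the same way about M: C = M + 13.5·n = (63.09, 4.548), G = M − 13.5·n = (59.24, -22.18). Then |LG| = |G − L| = 63.26.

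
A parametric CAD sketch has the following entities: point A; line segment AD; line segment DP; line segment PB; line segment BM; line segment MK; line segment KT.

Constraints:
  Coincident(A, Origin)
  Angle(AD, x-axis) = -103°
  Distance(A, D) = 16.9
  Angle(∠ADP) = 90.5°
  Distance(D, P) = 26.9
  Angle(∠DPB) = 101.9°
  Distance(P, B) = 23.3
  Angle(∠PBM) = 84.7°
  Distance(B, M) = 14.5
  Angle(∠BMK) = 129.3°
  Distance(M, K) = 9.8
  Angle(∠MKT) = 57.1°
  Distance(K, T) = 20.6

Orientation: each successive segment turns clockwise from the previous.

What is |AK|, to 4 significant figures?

10.44

A is at the origin; AD runs at -103.0° with length 16.9, so D = (-3.802, -16.47). ∠ADP = 90.5° gives DP at 167.5° from the x-axis; with |DP| = 26.9, P = (-30.06, -10.64). ∠DPB = 101.9° gives PB at 89.40° from the x-axis; with |PB| = 23.3, B = (-29.82, 12.65). ∠PBM = 84.7° gives BM at -5.900° from the x-axis; with |BM| = 14.5, M = (-15.40, 11.16). ∠BMK = 129.3° gives MK at -56.60° from the x-axis; with |MK| = 9.8, K = (-10.00, 2.982). Then |AK| = |K − A| = 10.44.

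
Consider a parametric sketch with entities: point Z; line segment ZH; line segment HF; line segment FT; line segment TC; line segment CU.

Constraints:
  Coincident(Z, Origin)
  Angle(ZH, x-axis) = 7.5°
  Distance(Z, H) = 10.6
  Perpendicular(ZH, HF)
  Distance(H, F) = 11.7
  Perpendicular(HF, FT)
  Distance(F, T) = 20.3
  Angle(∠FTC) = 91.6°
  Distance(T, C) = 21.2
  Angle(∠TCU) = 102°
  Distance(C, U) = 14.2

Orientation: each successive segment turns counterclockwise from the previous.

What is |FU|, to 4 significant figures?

25.53

∠FTC = 91.6° gives TC at -84.10° from the x-axis; with |TC| = 21.2, C = (-8.965, -10.75). ∠TCU = 102.0° gives CU at -6.100° from the x-axis; with |CU| = 14.2, U = (5.155, -12.26). Then |FU| = |U − F| = 25.53.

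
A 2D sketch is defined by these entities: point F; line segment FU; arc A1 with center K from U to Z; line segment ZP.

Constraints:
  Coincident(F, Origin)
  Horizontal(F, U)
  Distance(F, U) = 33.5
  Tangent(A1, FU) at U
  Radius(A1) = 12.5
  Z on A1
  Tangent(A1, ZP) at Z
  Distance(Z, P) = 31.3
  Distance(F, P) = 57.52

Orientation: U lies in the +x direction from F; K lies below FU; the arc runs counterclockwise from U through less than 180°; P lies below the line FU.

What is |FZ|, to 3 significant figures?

28.1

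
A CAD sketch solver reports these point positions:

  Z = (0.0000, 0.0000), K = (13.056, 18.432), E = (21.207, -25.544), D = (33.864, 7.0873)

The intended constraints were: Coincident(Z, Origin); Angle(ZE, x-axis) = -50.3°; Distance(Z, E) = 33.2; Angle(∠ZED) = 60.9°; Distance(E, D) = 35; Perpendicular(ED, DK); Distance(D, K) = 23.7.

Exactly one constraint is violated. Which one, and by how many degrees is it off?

Perpendicular(ED, DK) — off by 7.40°.

Z = (0.00, 0.00) ✓; ZE at -50.30° ✓; |ZE| = 33.20 ✓; ∠ZED = 60.90° ✓; |ED| = 35.00 ✓; ∠(ED, DK) = 82.60° ✗; |DK| = 23.70 ✓.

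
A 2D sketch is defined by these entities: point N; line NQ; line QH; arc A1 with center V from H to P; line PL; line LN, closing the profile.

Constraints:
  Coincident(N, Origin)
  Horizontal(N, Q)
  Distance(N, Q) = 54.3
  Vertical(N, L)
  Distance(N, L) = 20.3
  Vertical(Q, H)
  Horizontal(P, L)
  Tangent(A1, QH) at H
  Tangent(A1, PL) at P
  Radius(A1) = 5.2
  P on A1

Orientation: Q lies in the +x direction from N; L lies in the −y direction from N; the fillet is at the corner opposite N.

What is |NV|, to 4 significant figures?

51.37

NL is vertical with |NL| = 20.3 and L on the −y side, so L = (0.000, -20.30). The virtual corner opposite N is at (54.30, -20.30). A1 meets QH tangentially, so VH is at right angles to QH and A1 meets PL tangentially, so VP is at right angles to PL, with radius 5.2, so the center V sits 5.2 in from both sides at V = (49.10, -15.10). Then |NV| = |V − N| = 51.37.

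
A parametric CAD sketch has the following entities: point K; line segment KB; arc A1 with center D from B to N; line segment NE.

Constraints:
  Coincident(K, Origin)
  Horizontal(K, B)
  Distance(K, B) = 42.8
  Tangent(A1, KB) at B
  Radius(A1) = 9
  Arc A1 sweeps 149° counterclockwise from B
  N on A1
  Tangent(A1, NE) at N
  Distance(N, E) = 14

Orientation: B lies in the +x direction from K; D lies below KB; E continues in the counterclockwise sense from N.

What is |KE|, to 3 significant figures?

55.6

On A1, B sits at bearing 90° from D; a 149° counterclockwise sweep puts N at bearing 239°, so N = D + 9.0·(cos 239°, sin 239°) = (38.2, -16.7). The tangent condition forces DN to be normal to NE, so NE runs along (−sin 239°, cos 239°); with |NE| = 14.0, E = (50.2, -23.9). Then |KE| = |E − K| = 55.6.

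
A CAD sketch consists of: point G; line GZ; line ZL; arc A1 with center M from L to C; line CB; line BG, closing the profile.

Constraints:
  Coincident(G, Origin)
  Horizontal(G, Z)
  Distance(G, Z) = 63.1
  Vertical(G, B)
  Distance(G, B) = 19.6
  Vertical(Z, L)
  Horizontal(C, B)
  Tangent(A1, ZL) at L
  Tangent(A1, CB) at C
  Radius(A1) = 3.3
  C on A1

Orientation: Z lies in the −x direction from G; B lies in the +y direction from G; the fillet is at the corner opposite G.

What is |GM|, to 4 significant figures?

61.98

G and B share the same x with |GB| = 19.6 and B on the +y side, so B = (0.000, 19.60). The virtual corner opposite G is at (-63.10, 19.60). A1 meets ZL tangentially, so ML is at right angles to ZL and tangency of A1 to CB means the radius MC is perpendicular to CB, with radius 3.3, so the center M sits 3.3 in from both sides at M = (-59.80, 16.30). Then |GM| = |M − G| = 61.98.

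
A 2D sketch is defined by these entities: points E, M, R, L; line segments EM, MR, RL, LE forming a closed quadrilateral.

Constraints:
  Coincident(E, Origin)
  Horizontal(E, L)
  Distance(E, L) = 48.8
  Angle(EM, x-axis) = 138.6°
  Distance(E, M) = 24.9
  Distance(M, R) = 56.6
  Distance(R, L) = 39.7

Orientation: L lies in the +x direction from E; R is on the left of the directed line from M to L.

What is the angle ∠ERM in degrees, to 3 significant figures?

26.1°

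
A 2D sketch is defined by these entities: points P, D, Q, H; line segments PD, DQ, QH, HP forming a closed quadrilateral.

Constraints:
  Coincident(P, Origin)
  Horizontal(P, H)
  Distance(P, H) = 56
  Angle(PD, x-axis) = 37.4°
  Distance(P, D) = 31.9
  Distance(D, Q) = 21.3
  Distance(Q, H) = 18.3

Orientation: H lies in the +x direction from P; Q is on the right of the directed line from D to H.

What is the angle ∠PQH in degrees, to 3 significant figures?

170°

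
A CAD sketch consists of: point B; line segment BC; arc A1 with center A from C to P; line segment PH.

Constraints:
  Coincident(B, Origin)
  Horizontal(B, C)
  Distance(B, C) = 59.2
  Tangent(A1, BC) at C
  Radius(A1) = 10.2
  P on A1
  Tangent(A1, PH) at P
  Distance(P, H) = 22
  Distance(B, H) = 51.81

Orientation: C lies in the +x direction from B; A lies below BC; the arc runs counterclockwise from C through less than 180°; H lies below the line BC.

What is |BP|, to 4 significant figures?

49.95

Checks: B.y = 0.00, C.y = 0.00 ✓; |AP| = 10.20 ✓; ∠(AP, PH) = 90.00° ✓; |PH| = 22.00 ✓; |BH| = 51.81 ✓.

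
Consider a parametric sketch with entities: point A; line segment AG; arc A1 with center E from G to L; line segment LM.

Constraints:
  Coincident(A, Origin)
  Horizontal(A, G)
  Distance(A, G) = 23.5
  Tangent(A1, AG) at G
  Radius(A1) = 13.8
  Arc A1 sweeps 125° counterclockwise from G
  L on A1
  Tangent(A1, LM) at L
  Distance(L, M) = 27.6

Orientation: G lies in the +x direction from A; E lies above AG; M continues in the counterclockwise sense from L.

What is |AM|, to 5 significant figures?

48.214

A is at the origin; AG is horizontal with |AG| = 23.5 and G on the +x side, so G = (23.500, 0.0000). A1 meets AG tangentially, so EG is at right angles to AG, so E = G + (0, 13.8) = (23.500, 13.800). On A1, G sits at bearing -90° from E; a 125° counterclockwise sweep puts L at bearing 35°, so L = E + 13.8·(cos 35°, sin 35°) = (34.804, 21.715). Tangency of A1 to LM means the radius EL is perpendicular to LM, so LM runs along (−sin 35°, cos 35°); with |LM| = 27.6, M = (18.974, 44.324). Then |AM| = |M − A| = 48.214.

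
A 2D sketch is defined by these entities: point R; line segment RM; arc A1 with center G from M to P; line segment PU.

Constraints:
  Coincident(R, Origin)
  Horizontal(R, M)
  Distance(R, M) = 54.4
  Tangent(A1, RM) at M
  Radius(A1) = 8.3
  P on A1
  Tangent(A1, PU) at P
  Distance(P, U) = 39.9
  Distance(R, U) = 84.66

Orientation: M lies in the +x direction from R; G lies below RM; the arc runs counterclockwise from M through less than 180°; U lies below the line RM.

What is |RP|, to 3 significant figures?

49.5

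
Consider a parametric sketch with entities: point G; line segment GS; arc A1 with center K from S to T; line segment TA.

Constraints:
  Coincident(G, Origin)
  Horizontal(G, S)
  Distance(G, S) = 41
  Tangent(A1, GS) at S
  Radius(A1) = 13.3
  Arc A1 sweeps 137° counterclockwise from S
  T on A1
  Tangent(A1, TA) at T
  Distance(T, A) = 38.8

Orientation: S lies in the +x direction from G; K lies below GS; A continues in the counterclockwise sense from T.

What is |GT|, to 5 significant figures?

39.367

G is at the origin; GS is horizontal with |GS| = 41.0 and S on the +x side, so S = (41.000, 0.0000). The tangent condition forces KS to be normal to GS, so K = S + (0, -13.3) = (41.000, -13.300). On A1, S sits at bearing 90° from K; a 137° counterclockwise sweep puts T at bearing 227°, so T = K + 13.3·(cos 227°, sin 227°) = (31.929, -23.027). Then |GT| = |T − G| = 39.367.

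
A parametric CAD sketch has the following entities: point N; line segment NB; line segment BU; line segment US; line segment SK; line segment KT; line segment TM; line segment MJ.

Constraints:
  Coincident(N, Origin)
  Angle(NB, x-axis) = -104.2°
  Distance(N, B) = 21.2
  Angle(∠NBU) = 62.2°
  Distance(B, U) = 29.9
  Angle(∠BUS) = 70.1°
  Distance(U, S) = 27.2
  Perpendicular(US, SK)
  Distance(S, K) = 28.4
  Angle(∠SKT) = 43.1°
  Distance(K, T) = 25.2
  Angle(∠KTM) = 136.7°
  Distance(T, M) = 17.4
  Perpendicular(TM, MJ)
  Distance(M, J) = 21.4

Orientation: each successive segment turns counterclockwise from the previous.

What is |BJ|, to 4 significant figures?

41.33

∠KTM = 136.7° gives TM at 33.70° from the x-axis; with |TM| = 17.4, M = (24.49, -1.063). The perpendicularity gives MJ at right angles to TM, so MJ runs at 123.7°; with |MJ| = 21.4, J = (12.62, 16.74). Then |BJ| = |J − B| = 41.33.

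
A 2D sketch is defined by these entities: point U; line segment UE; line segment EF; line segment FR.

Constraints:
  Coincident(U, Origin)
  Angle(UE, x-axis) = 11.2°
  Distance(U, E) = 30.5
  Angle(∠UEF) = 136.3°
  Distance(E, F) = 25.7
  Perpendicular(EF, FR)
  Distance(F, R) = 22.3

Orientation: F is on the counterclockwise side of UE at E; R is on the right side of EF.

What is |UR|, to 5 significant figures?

64.508

U is at the origin; UE runs at 11.2° with length 30.5, so E = 30.5·(cos 11.2°, sin 11.2°) = (29.919, 5.9241). ∠UEF = 136.3°, so EF runs at 11.2° + (180° − 136.3°) = 54.900° from the x-axis; with |EF| = 25.7, F = E + 25.7·(cos 54.900°, sin 54.900°) = (44.697, 26.951). EF is perpendicular to FR; with |FR| = 22.3 on the right of EF, R = F + 22.3·(0.81815, -0.57501) = (62.942, 14.128). Then |UR| = |R − U| = 64.508.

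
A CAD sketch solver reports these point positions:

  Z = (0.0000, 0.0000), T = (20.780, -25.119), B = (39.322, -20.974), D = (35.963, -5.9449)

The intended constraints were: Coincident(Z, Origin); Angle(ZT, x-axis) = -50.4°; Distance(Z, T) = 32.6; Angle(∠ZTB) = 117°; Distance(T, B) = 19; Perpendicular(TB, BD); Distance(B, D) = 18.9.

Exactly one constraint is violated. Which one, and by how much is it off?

Distance(B, D) = 18.9 — off by 3.50.

Z = (0.00, 0.00) ✓; ZT at -50.40° ✓; |ZT| = 32.60 ✓; ∠ZTB = 117.0° ✓; |TB| = 19.00 ✓; ∠(TB, BD) = 90.00° ✓; |BD| = 15.40 ✗.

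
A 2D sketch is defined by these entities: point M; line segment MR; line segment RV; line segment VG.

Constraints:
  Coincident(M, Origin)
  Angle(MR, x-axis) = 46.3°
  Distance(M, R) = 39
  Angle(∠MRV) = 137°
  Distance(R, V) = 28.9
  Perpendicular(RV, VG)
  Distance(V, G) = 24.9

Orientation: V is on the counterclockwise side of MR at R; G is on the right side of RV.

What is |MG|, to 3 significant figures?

77.1

∠MRV = 137.0°, so RV runs at 46.3° + (180° − 137.0°) = 89.3° from the x-axis; with |RV| = 28.9, V = R + 28.9·(cos 89.3°, sin 89.3°) = (27.3, 57.1). RV is perpendicular to VG; with |VG| = 24.9 on the right of RV, G = V + 24.9·(1.00, -0.0122) = (52.2, 56.8). Then |MG| = |G − M| = 77.1.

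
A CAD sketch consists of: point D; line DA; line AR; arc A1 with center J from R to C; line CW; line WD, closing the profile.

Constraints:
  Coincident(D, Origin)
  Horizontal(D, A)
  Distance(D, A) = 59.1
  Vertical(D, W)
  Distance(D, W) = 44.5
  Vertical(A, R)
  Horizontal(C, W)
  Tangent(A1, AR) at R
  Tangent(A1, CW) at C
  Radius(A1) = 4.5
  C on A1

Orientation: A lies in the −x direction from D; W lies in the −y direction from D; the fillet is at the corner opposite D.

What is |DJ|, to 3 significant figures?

67.7

D is at the origin; D and A share the same y with |DA| = 59.1 and A on the −x side, so A = (-59.1, 0.00). D and W share the same x with |DW| = 44.5 and W on the −y side, so W = (0.00, -44.5). The virtual corner opposite D is at (-59.1, -44.5). Tangency of A1 to AR means the radius JR is perpendicular to AR and since A1 is tangent to CW there, JC ⟂ CW, with radius 4.5, so the center J sits 4.5 in from both sides at J = (-54.6, -40.0). Then |DJ| = |J − D| = 67.7.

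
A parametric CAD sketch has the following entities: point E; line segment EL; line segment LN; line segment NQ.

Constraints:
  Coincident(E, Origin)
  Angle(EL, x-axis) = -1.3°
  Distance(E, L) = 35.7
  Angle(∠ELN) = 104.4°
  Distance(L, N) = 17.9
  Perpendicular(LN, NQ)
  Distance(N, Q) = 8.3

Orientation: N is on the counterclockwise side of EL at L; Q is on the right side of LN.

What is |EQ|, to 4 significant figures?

50.55

∠ELN = 104.4°, so LN runs at -1.3° + (180° − 104.4°) = 74.30° from the x-axis; with |LN| = 17.9, N = L + 17.9·(cos 74.30°, sin 74.30°) = (40.53, 16.42). LN is perpendicular to NQ; with |NQ| = 8.3 on the right of LN, Q = N + 8.3·(0.9627, -0.2706) = (48.52, 14.18). Then |EQ| = |Q − E| = 50.55.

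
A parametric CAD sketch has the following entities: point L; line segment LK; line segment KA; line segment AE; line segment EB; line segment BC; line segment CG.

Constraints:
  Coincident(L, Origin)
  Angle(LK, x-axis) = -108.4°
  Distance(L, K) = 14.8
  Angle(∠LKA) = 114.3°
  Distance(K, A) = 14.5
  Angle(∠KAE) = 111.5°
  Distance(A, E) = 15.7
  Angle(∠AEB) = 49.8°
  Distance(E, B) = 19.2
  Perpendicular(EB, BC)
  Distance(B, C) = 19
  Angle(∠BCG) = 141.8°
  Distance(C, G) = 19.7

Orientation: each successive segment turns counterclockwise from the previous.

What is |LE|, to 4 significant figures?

26.37

L is at the origin; LK runs at -108.4° with length 14.8, so K = (-4.672, -14.04). ∠LKA = 114.3° gives KA at -42.70° from the x-axis; with |KA| = 14.5, A = (5.985, -23.88). ∠KAE = 111.5° gives AE at 25.80° from the x-axis; with |AE| = 15.7, E = (20.12, -17.04). Then |LE| = |E − L| = 26.37.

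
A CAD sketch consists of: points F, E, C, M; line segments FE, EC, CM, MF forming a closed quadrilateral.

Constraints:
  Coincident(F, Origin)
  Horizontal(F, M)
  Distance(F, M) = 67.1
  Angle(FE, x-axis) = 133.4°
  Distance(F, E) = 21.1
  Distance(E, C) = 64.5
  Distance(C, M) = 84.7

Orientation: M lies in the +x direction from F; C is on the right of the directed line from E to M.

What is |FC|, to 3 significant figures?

48.1

Checks: F = (0.00, 0.00) ✓; |EC| = 64.50 ✓; |CM| = 84.70 ✓.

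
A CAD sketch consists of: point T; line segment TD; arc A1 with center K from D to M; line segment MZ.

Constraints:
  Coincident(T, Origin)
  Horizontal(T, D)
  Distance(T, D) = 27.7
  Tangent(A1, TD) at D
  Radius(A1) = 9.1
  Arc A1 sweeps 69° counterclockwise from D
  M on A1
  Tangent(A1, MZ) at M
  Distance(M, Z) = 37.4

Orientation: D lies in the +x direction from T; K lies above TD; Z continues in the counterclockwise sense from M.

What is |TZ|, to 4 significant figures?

64.19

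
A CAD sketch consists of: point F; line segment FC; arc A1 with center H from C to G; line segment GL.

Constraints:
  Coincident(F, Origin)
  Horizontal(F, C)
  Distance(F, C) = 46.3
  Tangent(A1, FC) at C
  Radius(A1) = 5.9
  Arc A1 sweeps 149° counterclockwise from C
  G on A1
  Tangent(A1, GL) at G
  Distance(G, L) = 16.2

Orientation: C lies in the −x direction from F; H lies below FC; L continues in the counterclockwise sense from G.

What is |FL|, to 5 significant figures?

40.366

F is at the origin; FC is horizontal with |FC| = 46.3 and C on the −x side, so C = (-46.300, 0.0000). Tangency of A1 to FC means the radius HC is perpendicular to FC, so H = C + (0, -5.9) = (-46.300, -5.9000). On A1, C sits at bearing 90° from H; a 149° counterclockwise sweep puts G at bearing 239°, so G = H + 5.9·(cos 239°, sin 239°) = (-49.339, -10.957). Tangency of A1 to GL means the radius HG is perpendicular to GL, so GL runs along (−sin 239°, cos 239°); with |GL| = 16.2, L = (-35.453, -19.301). Then |FL| = |L − F| = 40.366.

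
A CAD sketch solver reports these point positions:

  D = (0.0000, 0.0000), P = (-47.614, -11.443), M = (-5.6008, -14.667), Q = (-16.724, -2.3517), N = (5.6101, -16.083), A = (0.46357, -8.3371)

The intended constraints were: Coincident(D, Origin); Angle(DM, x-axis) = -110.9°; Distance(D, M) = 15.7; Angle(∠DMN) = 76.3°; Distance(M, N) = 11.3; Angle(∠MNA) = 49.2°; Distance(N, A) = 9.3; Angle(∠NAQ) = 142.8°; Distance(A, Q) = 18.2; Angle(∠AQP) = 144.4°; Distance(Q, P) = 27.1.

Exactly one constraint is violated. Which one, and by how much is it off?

Distance(Q, P) = 27.1 — off by 5.10.

D = (0.00, 0.00) ✓; DM at -110.9° ✓; |DM| = 15.70 ✓; ∠DMN = 76.30° ✓; |MN| = 11.30 ✓; ∠MNA = 49.20° ✓; |NA| = 9.300 ✓; ∠NAQ = 142.8° ✓; |AQ| = 18.20 ✓; ∠AQP = 144.4° ✓; |QP| = 32.20 ✗.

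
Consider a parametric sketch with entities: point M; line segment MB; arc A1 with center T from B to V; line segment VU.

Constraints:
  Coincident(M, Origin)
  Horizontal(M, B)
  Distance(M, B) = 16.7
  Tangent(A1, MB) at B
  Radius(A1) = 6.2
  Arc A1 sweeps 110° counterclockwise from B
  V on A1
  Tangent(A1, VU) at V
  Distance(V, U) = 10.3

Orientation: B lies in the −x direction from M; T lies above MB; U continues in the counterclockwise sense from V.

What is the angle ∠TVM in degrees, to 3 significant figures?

123°

A1 meets MB tangentially, so TB is at right angles to MB, so T = B + (0, 6.2) = (-16.7, 6.20). On A1, B sits at bearing -90° from T; a 110° counterclockwise sweep puts V at bearing 20°, so V = T + 6.2·(cos 20°, sin 20°) = (-10.9, 8.32). Then cos ∠TVM = VT·VM / (|VT||VM|), giving 123°.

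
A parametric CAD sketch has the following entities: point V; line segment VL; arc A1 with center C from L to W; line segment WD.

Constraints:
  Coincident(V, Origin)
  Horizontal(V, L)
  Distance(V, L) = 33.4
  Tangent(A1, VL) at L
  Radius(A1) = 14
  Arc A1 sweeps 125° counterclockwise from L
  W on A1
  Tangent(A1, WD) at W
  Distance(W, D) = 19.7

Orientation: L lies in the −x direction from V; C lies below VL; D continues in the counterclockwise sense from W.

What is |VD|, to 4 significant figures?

50.83

On A1, L sits at bearing 90° from C; a 125° counterclockwise sweep puts W at bearing 215°, so W = C + 14.0·(cos 215°, sin 215°) = (-44.87, -22.03). Since A1 is tangent to WD there, CW ⟂ WD, so WD runs along (−sin 215°, cos 215°); with |WD| = 19.7, D = (-33.57, -38.17). Then |VD| = |D − V| = 50.83.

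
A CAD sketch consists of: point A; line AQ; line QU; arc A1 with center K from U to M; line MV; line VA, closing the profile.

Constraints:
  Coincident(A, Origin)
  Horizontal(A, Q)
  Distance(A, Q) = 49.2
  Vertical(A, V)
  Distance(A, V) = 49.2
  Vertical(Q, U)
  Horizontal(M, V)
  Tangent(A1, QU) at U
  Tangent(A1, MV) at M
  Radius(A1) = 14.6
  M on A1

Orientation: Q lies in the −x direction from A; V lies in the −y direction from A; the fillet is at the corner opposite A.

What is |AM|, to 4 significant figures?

60.15

A is at the origin; A and Q share the same y with |AQ| = 49.2 and Q on the −x side, so Q = (-49.20, 0.000). A and V share the same x with |AV| = 49.2 and V on the −y side, so V = (0.000, -49.20). The virtual corner opposite A is at (-49.20, -49.20). The tangent condition forces KU to be normal to QU and tangency of A1 to MV means the radius KM is perpendicular to MV, with radius 14.6, so the center K sits 14.6 in from both sides at K = (-34.60, -34.60). That places the tangent points at U = (-49.20, -34.60) on QU and M = (-34.60, -49.20) on MV. Then |AM| = |M − A| = 60.15.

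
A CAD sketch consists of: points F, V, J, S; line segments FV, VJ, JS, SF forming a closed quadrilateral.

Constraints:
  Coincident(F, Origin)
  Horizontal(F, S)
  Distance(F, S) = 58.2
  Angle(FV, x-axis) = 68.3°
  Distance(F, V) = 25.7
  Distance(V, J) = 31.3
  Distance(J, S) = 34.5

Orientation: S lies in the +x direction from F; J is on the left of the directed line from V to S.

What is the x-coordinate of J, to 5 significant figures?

40.295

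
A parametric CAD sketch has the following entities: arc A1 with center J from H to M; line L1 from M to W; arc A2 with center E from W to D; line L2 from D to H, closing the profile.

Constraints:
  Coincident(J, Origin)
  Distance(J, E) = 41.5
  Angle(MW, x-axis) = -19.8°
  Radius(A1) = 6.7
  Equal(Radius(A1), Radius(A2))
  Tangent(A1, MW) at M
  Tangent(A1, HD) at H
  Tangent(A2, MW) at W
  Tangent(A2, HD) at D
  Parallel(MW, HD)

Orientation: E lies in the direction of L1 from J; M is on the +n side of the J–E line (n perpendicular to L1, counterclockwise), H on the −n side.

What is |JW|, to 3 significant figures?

42.0

The slot axis is L1's direction at -19.8°, so u = (cos -19.8°, sin -19.8°) = (0.941, -0.339) and n = (−sin -19.8°, cos -19.8°) = (0.339, 0.941). J is at the origin and E lies 41.5 along u from J, so E = 41.5·u = (39.0, -14.1). Tangency of A1 to both parallel lines with radius 6.7 puts M and H at J ± 6.7·n: M = (2.27, 6.30), H = (-2.27, -6.30). Equal radii place W and D the same way about E: W = E + 6.7·n = (41.3, -7.75), D = E − 6.7·n = (36.8, -20.4). Then |JW| = |W − J| = 42.0.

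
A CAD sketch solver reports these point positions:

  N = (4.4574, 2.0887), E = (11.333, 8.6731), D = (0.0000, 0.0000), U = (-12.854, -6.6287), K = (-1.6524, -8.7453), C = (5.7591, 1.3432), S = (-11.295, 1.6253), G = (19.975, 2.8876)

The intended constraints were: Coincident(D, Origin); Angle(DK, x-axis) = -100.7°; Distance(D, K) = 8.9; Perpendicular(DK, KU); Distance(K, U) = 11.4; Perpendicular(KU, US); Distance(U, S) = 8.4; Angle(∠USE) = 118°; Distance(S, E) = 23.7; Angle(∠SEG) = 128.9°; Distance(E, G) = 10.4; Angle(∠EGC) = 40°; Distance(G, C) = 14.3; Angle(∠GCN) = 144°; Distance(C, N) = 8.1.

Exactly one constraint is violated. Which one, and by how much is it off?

Distance(C, N) = 8.1 — off by 6.60.

D = (0.00, 0.00) ✓; DK at -100.7° ✓; |DK| = 8.900 ✓; ∠(DK, KU) = 90.00° ✓; |KU| = 11.40 ✓; ∠(KU, US) = 90.00° ✓; |US| = 8.400 ✓; ∠USE = 118.0° ✓; |SE| = 23.70 ✓; ∠SEG = 128.9° ✓; |EG| = 10.40 ✓; ∠EGC = 40.00° ✓; |GC| = 14.30 ✓; ∠GCN = 144.0° ✓; |CN| = 1.500 ✗.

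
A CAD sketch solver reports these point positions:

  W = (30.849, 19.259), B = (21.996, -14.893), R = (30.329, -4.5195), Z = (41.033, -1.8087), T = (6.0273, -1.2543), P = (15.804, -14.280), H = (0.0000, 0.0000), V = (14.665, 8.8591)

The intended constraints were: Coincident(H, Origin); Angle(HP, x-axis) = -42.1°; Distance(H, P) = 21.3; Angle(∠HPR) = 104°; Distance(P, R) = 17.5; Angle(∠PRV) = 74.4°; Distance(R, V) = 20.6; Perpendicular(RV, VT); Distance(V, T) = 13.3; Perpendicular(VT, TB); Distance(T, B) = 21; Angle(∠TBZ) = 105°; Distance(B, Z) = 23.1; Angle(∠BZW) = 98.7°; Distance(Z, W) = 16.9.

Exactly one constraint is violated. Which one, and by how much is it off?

Distance(Z, W) = 16.9 — off by 6.50.

H = (0.00, 0.00) ✓; HP at -42.10° ✓; |HP| = 21.30 ✓; ∠HPR = 104.0° ✓; |PR| = 17.50 ✓; ∠PRV = 74.40° ✓; |RV| = 20.60 ✓; ∠(RV, VT) = 90.00° ✓; |VT| = 13.30 ✓; ∠(VT, TB) = 90.00° ✓; |TB| = 21.00 ✓; ∠TBZ = 105.0° ✓; |BZ| = 23.10 ✓; ∠BZW = 98.70° ✓; |ZW| = 23.40 ✗.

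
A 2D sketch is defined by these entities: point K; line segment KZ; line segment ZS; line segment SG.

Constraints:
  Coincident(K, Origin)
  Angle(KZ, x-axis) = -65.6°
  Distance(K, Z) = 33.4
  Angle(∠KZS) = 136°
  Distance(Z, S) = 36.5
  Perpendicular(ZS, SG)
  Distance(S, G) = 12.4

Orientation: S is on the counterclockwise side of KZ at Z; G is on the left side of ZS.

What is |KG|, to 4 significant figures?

61.48

K is at the origin; KZ runs at -65.6° with length 33.4, so Z = 33.4·(cos -65.6°, sin -65.6°) = (13.80, -30.42). ∠KZS = 136.0°, so ZS runs at -65.6° + (180° − 136.0°) = -21.60° from the x-axis; with |ZS| = 36.5, S = Z + 36.5·(cos -21.60°, sin -21.60°) = (47.73, -43.85). ZS ⟂ SG; with |SG| = 12.4 on the left of ZS, G = S + 12.4·(0.3681, 0.9298) = (52.30, -32.32). Then |KG| = |G − K| = 61.48.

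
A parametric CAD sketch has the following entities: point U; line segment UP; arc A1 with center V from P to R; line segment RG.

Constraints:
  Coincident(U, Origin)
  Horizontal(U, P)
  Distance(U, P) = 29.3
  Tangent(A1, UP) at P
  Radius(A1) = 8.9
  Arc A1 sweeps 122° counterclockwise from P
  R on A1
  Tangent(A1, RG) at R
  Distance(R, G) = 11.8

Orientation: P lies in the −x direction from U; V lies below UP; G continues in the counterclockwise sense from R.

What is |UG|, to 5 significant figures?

38.653

U is at the origin; U and P share the same y with |UP| = 29.3 and P on the −x side, so P = (-29.300, 0.0000). A1 meets UP tangentially, so VP is at right angles to UP, so V = P + (0, -8.9) = (-29.300, -8.9000). On A1, P sits at bearing 90° from V; a 122° counterclockwise sweep puts R at bearing 212°, so R = V + 8.9·(cos 212°, sin 212°) = (-36.848, -13.616). The tangent condition forces VR to be normal to RG, so RG runs along (−sin 212°, cos 212°); with |RG| = 11.8, G = (-30.595, -23.623). Then |UG| = |G − U| = 38.653.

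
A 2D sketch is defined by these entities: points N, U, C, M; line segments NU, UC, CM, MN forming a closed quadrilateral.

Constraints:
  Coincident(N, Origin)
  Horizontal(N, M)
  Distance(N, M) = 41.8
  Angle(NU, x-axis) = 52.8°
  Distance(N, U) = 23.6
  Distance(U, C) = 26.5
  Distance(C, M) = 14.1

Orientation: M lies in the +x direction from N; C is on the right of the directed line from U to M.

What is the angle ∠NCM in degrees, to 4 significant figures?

157.1°

Checks: N = (0.00, 0.00) ✓; |UC| = 26.50 ✓; |CM| = 14.10 ✓.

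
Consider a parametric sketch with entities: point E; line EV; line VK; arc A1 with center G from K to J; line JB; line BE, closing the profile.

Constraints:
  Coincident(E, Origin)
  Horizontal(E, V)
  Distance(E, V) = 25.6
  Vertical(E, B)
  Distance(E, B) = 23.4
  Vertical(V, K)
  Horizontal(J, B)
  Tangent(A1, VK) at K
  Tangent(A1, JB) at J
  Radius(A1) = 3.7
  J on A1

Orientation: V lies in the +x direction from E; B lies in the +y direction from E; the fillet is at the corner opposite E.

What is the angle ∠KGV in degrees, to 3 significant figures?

79.4°

E is at the origin; E and V share the same y with |EV| = 25.6 and V on the +x side, so V = (25.6, 0.00). EB is vertical with |EB| = 23.4 and B on the +y side, so B = (0.00, 23.4). The virtual corner opposite E is at (25.6, 23.4). The tangent condition forces GK to be normal to VK and tangency of A1 to JB means the radius GJ is perpendicular to JB, with radius 3.7, so the center G sits 3.7 in from both sides at G = (21.9, 19.7). That places the tangent points at K = (25.6, 19.7) on VK and J = (21.9, 23.4) on JB. Then cos ∠KGV = GK·GV / (|GK||GV|), giving 79.4°.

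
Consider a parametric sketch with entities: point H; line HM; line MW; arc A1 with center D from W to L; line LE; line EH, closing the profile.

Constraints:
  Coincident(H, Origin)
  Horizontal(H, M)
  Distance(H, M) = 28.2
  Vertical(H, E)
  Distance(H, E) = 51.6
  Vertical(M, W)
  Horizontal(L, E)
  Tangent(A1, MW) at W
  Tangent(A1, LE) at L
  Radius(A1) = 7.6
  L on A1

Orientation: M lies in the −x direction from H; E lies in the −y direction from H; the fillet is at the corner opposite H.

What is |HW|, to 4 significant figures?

52.26

H is at the origin; HM is horizontal with |HM| = 28.2 and M on the −x side, so M = (-28.20, 0.000). HE is vertical with |HE| = 51.6 and E on the −y side, so E = (0.000, -51.60). The virtual corner opposite H is at (-28.20, -51.60). Since A1 is tangent to MW there, DW ⟂ MW and the tangent condition forces DL to be normal to LE, with radius 7.6, so the center D sits 7.6 in from both sides at D = (-20.60, -44.00). That places the tangent points at W = (-28.20, -44.00) on MW and L = (-20.60, -51.60) on LE. Then |HW| = |W − H| = 52.26.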